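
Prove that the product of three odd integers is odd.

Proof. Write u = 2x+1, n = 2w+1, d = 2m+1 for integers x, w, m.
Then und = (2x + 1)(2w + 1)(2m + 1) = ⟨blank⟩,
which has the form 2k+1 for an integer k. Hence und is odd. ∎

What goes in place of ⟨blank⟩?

(2x + 1)(2w + 1)(2m + 1) = 8mwx + 4mw + 4mx + 2m + 4wx + 2w + 2x + 1
= 2(4mwx + 2mw + 2mx + m + 2wx + w + x) + 1.
Since 4mwx + 2mw + 2mx + m + 2wx + w + x is an integer, the product is of the form 2k+1 for an integer k.

2(4mwx + 2mw + 2mx + m + 2wx + w + x) + 1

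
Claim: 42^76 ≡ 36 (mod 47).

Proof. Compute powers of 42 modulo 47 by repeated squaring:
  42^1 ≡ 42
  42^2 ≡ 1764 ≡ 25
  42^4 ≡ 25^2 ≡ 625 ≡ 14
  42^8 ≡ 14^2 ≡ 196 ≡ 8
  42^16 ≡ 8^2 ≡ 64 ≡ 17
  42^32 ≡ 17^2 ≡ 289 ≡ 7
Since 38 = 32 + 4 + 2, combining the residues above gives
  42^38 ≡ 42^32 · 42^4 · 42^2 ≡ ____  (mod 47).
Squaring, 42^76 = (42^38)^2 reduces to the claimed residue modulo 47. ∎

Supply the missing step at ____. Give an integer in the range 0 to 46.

6

Multiply the listed residues: 7 · 14 · 25 = 98 → 2450.
Reducing modulo 47: 2450 = 52·47 + 6, so 42^38 ≡ 6.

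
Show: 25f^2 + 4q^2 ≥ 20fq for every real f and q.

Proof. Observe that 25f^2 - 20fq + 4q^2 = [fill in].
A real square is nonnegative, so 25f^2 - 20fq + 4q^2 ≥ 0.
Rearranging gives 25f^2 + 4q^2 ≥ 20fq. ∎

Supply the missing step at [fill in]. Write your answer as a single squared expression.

(5f - 2q)^2

The leading and trailing coefficients are 5^2 and 2^2, and 20 = 2·5·2, so the trinomial is (5f - 2q)^2.
Hence 25f^2 - 20fq + 4q^2 ≥ 0.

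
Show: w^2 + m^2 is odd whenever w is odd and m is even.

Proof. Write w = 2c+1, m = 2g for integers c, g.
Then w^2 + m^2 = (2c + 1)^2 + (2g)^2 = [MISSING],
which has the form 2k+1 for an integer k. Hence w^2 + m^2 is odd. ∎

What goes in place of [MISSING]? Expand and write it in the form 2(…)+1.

Expanding: (2c + 1)^2 + (2g)^2 = 4c^2 + 4c + 4g^2 + 1.
Every term except the constant is even, so this is 2(2c^2 + 2c + 2g^2) + 1,
and 2c^2 + 2c + 2g^2 ∈ ℤ gives the required form.

2(2c^2 + 2c + 2g^2) + 1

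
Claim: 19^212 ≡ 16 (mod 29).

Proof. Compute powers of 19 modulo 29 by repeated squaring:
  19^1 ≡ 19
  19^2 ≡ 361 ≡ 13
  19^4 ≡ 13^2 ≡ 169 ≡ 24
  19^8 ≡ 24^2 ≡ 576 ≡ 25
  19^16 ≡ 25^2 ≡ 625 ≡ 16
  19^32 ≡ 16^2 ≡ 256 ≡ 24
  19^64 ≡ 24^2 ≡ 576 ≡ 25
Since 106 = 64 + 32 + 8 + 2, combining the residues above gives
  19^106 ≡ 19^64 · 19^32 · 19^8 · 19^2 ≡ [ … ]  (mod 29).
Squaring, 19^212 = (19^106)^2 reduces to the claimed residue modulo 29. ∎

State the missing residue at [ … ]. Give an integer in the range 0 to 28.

Multiply the listed residues: 25 · 24 · 25 · 13 = 600 → 15000 → 195000.
Reducing modulo 29: 195000 = 6724·29 + 4, so 19^106 ≡ 4.

4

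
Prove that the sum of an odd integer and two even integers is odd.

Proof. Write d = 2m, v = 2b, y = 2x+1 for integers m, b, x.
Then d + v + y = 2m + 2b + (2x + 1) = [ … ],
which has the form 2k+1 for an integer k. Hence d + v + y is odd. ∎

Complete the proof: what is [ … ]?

Expanding: 2m + 2b + (2x + 1) = 2b + 2m + 2x + 1.
Every term except the constant is even, so this is 2(b + m + x) + 1,
and b + m + x ∈ ℤ gives the required form.

2(b + m + x) + 1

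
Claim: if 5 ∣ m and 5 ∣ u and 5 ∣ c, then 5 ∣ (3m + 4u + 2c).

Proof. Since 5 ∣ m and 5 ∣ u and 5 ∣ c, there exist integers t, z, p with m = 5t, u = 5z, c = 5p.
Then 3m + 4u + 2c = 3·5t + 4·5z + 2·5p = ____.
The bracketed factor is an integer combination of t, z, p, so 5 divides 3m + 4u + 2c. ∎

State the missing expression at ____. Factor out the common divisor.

5(2p + 3t + 4z)

Pull the common 5 out of every term: 3·5t + 4·5z + 2·5p = 5(2p + 3t + 4z).
2p + 3t + 4z is an integer, which exhibits the divisibility.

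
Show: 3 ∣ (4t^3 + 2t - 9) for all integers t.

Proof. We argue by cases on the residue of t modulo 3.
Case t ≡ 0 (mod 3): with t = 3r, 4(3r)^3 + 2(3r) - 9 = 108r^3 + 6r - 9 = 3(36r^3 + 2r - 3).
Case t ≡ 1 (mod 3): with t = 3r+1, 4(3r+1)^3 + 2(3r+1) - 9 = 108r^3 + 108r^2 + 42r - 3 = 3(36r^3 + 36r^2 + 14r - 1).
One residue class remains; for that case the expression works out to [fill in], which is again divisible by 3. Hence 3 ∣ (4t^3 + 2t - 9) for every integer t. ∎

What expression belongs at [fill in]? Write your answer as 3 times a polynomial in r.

Only t ≡ 2 (mod 3) is unaccounted for. Put t = 3r+2:
4(3r+2)^3 + 2(3r+2) - 9 expands to 108r^3 + 216r^2 + 150r + 27,
and factoring out 3 leaves 3(36r^3 + 72r^2 + 50r + 9).

3(36r^3 + 72r^2 + 50r + 9)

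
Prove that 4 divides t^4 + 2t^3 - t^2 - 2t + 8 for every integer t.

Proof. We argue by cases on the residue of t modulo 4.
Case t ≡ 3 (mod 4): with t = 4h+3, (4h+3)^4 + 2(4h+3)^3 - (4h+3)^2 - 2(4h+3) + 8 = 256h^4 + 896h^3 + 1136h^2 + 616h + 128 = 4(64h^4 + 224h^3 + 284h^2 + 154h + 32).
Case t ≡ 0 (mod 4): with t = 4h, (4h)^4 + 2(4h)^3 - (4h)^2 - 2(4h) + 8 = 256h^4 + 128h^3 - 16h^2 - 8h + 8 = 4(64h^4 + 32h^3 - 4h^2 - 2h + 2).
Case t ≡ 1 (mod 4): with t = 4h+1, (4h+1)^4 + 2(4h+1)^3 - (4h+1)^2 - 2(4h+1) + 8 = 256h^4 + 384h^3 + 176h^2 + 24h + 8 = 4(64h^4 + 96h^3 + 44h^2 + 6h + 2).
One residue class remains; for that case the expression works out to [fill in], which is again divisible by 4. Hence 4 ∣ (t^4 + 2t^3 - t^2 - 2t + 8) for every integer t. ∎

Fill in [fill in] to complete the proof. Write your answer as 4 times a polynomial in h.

4(64h^4 + 160h^3 + 140h^2 + 50h + 8)

Only t ≡ 2 (mod 4) is unaccounted for. Put t = 4h+2:
(4h+2)^4 + 2(4h+2)^3 - (4h+2)^2 - 2(4h+2) + 8 expands to 256h^4 + 640h^3 + 560h^2 + 200h + 32,
and factoring out 4 leaves 4(64h^4 + 160h^3 + 140h^2 + 50h + 8).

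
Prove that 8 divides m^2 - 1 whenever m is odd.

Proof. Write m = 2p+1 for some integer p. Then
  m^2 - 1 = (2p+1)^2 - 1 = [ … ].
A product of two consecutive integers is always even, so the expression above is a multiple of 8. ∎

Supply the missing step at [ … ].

4p(p + 1)

(2p+1)^2 - 1 = 4p^2 + 4p + 1 - 1 = 4p^2 + 4p = 4p(p+1).
Since p and p+1 are consecutive, p(p+1) is even, and 4·(even) is a multiple of 8.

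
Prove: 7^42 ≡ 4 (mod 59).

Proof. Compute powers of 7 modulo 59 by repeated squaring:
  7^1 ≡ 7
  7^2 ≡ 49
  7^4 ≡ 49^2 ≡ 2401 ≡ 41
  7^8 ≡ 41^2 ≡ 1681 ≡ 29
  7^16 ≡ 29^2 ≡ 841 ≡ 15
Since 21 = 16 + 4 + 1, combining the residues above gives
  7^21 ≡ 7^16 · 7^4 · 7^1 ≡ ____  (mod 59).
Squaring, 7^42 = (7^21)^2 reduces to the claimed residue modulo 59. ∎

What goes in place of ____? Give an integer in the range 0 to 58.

7^16 · 7^4 · 7^1 ≡ 15 · 41 · 7 = 4305.
4305 mod 59 = 57, so 7^21 ≡ 57 (mod 59).

57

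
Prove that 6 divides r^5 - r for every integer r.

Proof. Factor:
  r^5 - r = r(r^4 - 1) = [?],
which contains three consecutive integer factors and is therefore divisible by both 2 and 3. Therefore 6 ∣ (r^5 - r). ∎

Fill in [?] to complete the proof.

(r - 1)r(r + 1)(r^2 + 1)

r^4 - 1 = (r^2 - 1)(r^2 + 1), and r^2 - 1 = (r-1)(r+1).
So r(r^4 - 1) = (r - 1)r(r + 1)(r^2 + 1).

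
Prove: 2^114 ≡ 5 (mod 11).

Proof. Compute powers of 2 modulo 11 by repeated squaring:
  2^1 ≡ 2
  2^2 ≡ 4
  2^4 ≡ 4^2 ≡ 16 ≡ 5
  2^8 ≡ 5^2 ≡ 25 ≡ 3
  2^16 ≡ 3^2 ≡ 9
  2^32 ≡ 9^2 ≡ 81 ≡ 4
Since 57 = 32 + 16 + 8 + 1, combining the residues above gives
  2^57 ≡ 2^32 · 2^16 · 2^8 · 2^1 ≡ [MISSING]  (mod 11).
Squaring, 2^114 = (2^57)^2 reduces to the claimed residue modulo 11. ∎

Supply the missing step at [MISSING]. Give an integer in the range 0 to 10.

Multiply the listed residues: 4 · 9 · 3 · 2 = 36 → 108 → 216.
Reducing modulo 11: 216 = 19·11 + 7, so 2^57 ≡ 7.

7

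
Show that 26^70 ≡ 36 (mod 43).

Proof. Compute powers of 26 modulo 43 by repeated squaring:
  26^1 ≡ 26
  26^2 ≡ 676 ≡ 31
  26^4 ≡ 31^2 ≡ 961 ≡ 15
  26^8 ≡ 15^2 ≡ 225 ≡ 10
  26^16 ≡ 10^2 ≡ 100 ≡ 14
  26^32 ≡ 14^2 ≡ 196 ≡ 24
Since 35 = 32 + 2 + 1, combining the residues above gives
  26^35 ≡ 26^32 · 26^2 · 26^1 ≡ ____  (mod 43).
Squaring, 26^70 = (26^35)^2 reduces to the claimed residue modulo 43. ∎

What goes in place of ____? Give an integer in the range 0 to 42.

Multiply the listed residues: 24 · 31 · 26 = 744 → 19344.
Reducing modulo 43: 19344 = 449·43 + 37, so 26^35 ≡ 37.

37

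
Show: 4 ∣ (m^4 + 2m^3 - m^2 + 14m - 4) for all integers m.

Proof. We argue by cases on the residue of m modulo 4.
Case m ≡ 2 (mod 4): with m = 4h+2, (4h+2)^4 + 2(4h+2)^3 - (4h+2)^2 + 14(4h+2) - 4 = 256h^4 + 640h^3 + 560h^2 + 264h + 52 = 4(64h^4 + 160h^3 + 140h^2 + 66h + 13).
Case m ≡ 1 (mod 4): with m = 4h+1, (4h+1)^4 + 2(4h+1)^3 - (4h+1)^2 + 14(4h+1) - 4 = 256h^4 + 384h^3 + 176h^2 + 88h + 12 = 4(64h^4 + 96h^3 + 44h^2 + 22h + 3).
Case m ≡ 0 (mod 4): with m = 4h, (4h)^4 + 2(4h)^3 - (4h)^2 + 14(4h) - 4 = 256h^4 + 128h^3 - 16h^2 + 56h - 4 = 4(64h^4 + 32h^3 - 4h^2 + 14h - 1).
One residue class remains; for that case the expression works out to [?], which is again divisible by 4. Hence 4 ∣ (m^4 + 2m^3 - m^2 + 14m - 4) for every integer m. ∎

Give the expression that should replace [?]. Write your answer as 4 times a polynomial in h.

4(64h^4 + 224h^3 + 284h^2 + 170h + 41)

Only m ≡ 3 (mod 4) is unaccounted for. Put m = 4h+3:
(4h+3)^4 + 2(4h+3)^3 - (4h+3)^2 + 14(4h+3) - 4 expands to 256h^4 + 896h^3 + 1136h^2 + 680h + 164,
and factoring out 4 leaves 4(64h^4 + 224h^3 + 284h^2 + 170h + 41).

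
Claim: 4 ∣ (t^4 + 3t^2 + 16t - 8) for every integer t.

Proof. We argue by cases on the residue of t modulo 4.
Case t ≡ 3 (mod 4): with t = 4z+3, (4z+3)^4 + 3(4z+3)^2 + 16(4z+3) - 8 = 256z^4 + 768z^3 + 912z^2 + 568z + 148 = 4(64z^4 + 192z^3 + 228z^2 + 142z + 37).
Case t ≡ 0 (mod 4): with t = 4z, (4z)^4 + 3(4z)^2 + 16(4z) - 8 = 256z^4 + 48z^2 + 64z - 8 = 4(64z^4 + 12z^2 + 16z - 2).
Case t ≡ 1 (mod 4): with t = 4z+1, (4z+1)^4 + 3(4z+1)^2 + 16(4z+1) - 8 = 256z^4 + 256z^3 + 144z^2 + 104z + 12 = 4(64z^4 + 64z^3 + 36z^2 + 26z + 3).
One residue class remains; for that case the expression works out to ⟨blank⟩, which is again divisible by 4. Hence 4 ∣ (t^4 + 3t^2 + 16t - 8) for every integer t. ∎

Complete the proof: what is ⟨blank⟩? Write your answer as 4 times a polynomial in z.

The residues treated are {3, 0, 1}, so the missing case is t ≡ 2 (mod 4); write t = 4z+2.
Then (4z+2)^4 + 3(4z+2)^2 + 16(4z+2) - 8 = 256z^4 + 512z^3 + 432z^2 + 240z + 52 = 4(64z^4 + 128z^3 + 108z^2 + 60z + 13).

4(64z^4 + 128z^3 + 108z^2 + 60z + 13)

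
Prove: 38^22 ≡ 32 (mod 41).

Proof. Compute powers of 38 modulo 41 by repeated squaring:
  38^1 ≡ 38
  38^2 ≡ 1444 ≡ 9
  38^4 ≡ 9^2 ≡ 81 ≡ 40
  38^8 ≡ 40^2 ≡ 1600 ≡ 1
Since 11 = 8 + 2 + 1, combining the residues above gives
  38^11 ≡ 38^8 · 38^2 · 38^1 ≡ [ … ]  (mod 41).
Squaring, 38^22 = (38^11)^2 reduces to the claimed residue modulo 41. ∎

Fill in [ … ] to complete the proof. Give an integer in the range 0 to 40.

14

Multiply the listed residues: 1 · 9 · 38 = 9 → 342.
Reducing modulo 41: 342 = 8·41 + 14, so 38^11 ≡ 14.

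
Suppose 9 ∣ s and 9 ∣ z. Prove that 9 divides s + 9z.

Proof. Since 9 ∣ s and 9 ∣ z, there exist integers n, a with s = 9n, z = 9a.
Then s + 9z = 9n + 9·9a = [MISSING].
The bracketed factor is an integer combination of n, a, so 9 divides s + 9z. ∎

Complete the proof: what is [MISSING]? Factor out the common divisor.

Pull the common 9 out of every term: 9n + 9·9a = 9(9a + n).
9a + n is an integer, which exhibits the divisibility.

9(9a + n)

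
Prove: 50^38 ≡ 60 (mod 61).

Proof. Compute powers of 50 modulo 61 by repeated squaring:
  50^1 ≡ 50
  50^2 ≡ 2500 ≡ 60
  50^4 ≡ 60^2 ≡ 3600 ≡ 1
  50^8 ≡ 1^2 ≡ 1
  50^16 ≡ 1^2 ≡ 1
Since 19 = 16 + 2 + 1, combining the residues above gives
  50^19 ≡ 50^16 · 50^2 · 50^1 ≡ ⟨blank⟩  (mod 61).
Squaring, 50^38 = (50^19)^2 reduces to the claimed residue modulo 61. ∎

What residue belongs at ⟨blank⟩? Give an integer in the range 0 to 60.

11

50^16 · 50^2 · 50^1 ≡ 1 · 60 · 50 = 3000.
3000 mod 61 = 11, so 50^19 ≡ 11 (mod 61).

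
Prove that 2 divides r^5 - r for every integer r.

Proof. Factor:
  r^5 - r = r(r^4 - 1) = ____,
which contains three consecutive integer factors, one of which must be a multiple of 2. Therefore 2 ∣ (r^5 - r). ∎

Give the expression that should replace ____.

(r - 1)r(r + 1)(r^2 + 1)

r^4 - 1 = (r^2 - 1)(r^2 + 1), and r^2 - 1 = (r-1)(r+1).
So r(r^4 - 1) = (r - 1)r(r + 1)(r^2 + 1).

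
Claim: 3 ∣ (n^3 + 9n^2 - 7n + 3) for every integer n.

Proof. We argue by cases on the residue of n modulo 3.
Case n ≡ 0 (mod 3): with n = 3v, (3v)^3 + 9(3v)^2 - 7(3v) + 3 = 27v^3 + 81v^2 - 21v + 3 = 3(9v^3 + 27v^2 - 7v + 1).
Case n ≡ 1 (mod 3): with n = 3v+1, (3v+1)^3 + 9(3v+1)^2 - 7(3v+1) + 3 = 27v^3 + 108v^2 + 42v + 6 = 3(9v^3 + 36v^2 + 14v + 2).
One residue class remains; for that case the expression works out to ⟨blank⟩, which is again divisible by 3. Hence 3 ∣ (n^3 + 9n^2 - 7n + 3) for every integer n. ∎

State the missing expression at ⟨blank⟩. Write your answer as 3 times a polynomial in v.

Only n ≡ 2 (mod 3) is unaccounted for. Put n = 3v+2:
(3v+2)^3 + 9(3v+2)^2 - 7(3v+2) + 3 expands to 27v^3 + 135v^2 + 123v + 33,
and factoring out 3 leaves 3(9v^3 + 45v^2 + 41v + 11).

3(9v^3 + 45v^2 + 41v + 11)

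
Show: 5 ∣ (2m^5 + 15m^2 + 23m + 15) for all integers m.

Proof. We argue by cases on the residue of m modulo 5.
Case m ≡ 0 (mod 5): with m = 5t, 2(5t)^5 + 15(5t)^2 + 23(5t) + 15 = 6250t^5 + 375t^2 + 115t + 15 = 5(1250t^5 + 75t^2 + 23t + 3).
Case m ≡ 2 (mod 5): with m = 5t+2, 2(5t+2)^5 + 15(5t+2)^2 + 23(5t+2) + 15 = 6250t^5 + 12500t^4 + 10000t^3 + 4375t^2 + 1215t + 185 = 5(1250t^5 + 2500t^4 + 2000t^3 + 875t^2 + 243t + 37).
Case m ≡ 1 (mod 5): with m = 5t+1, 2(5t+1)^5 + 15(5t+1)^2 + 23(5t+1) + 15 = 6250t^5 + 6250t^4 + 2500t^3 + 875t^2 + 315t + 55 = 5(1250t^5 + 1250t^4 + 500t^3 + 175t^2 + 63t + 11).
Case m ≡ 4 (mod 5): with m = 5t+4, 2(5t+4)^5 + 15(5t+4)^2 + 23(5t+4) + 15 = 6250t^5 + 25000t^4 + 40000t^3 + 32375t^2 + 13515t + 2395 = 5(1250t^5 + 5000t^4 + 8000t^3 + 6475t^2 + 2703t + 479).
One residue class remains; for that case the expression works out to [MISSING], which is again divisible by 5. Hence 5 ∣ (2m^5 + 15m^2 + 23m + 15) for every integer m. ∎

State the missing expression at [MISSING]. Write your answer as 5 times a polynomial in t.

5(1250t^5 + 3750t^4 + 4500t^3 + 2775t^2 + 923t + 141)

The residues treated are {0, 2, 1, 4}, so the missing case is m ≡ 3 (mod 5); write m = 5t+3.
Then 2(5t+3)^5 + 15(5t+3)^2 + 23(5t+3) + 15 = 6250t^5 + 18750t^4 + 22500t^3 + 13875t^2 + 4615t + 705 = 5(1250t^5 + 3750t^4 + 4500t^3 + 2775t^2 + 923t + 141).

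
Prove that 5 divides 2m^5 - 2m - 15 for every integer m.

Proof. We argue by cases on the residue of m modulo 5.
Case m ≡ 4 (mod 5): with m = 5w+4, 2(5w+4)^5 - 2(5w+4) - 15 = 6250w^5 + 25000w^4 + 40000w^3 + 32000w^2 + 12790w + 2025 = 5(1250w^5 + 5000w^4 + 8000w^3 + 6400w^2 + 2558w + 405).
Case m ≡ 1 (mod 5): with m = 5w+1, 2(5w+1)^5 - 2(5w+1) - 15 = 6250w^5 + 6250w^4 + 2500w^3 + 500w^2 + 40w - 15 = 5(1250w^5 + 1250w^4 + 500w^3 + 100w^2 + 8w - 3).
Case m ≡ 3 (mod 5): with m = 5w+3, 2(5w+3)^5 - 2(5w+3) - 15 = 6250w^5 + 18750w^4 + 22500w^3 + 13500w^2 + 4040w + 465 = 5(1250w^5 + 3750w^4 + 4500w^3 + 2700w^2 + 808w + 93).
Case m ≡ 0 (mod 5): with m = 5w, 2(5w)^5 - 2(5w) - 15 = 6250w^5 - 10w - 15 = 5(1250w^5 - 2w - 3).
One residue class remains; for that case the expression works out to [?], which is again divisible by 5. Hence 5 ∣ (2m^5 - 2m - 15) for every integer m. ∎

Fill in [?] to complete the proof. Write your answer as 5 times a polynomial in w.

5(1250w^5 + 2500w^4 + 2000w^3 + 800w^2 + 158w + 9)

The residues treated are {4, 1, 3, 0}, so the missing case is m ≡ 2 (mod 5); write m = 5w+2.
Then 2(5w+2)^5 - 2(5w+2) - 15 = 6250w^5 + 12500w^4 + 10000w^3 + 4000w^2 + 790w + 45 = 5(1250w^5 + 2500w^4 + 2000w^3 + 800w^2 + 158w + 9).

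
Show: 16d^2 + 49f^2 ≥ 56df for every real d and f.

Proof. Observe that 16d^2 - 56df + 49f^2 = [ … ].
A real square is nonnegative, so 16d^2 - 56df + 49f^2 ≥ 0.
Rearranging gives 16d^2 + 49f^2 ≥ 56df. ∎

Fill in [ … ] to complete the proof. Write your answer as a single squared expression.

(4d - 7f)^2

16d^2 - 56df + 49f^2 is a perfect-square trinomial: the outer terms are (4d)^2 and (7f)^2, and the cross term is -2·4d·7f.
So 16d^2 - 56df + 49f^2 = (4d - 7f)^2 ≥ 0.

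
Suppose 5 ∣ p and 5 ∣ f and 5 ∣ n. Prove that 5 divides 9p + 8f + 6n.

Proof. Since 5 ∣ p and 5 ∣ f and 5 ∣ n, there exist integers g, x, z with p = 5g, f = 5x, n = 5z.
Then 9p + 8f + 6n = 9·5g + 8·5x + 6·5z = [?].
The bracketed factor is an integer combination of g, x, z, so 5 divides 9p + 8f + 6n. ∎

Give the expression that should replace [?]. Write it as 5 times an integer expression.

Each term has a factor of 5: 9·5g + 8·5x + 6·5z = 5·(9g + 8x + 6z).
Since 9g + 8x + 6z is an integer, 5 ∣ (9p + 8f + 6n).

5(9g + 8x + 6z)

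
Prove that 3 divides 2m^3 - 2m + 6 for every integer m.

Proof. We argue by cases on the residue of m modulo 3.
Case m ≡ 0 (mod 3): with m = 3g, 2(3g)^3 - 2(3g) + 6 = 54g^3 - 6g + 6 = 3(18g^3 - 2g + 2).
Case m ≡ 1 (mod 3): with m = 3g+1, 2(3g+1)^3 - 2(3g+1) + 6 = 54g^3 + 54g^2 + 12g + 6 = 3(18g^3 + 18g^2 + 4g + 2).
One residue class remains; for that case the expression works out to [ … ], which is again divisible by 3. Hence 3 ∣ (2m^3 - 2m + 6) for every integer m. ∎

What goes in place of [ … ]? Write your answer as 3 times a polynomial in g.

3(18g^3 + 36g^2 + 22g + 6)

The residues treated are {0, 1}, so the missing case is m ≡ 2 (mod 3); write m = 3g+2.
Then 2(3g+2)^3 - 2(3g+2) + 6 = 54g^3 + 108g^2 + 66g + 18 = 3(18g^3 + 36g^2 + 22g + 6).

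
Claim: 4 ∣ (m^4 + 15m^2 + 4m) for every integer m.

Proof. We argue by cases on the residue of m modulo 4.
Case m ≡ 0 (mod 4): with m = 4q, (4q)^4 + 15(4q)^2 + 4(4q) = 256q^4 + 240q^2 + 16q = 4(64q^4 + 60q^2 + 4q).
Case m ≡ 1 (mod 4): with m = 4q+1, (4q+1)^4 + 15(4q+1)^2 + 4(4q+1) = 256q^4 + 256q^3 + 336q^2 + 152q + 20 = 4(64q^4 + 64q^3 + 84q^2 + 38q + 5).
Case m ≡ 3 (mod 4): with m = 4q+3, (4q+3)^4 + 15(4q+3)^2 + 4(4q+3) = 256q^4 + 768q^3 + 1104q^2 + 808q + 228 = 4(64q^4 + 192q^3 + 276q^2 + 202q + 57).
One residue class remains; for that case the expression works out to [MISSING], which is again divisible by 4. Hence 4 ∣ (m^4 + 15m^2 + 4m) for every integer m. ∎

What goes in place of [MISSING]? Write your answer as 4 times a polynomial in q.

Only m ≡ 2 (mod 4) is unaccounted for. Put m = 4q+2:
(4q+2)^4 + 15(4q+2)^2 + 4(4q+2) expands to 256q^4 + 512q^3 + 624q^2 + 384q + 84,
and factoring out 4 leaves 4(64q^4 + 128q^3 + 156q^2 + 96q + 21).

4(64q^4 + 128q^3 + 156q^2 + 96q + 21)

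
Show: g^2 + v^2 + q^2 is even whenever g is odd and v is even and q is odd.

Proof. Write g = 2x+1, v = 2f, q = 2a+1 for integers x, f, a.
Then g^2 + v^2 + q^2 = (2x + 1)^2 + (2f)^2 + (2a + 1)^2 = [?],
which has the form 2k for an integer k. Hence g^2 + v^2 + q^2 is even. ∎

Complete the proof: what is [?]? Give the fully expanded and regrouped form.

2(2a^2 + 2a + 2f^2 + 2x^2 + 2x + 1)

Expanding: (2x + 1)^2 + (2f)^2 + (2a + 1)^2 = 4a^2 + 4a + 4f^2 + 4x^2 + 4x + 2.
Every term is even; pulling out the factor of 2 gives 2(2a^2 + 2a + 2f^2 + 2x^2 + 2x + 1).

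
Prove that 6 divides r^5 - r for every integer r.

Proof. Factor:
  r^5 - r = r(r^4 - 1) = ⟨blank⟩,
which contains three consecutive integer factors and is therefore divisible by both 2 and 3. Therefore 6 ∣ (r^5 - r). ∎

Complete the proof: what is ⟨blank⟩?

(r - 1)r(r + 1)(r^2 + 1)

r^4 - 1 = (r^2 - 1)(r^2 + 1), and r^2 - 1 = (r-1)(r+1).
So r(r^4 - 1) = (r - 1)r(r + 1)(r^2 + 1).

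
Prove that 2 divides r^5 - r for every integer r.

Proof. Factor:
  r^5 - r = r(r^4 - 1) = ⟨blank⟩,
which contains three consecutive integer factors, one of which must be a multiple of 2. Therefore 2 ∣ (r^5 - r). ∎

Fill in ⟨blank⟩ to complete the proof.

r^4 - 1 = (r^2 - 1)(r^2 + 1), and r^2 - 1 = (r-1)(r+1).
So r(r^4 - 1) = (r - 1)r(r + 1)(r^2 + 1).

(r - 1)r(r + 1)(r^2 + 1)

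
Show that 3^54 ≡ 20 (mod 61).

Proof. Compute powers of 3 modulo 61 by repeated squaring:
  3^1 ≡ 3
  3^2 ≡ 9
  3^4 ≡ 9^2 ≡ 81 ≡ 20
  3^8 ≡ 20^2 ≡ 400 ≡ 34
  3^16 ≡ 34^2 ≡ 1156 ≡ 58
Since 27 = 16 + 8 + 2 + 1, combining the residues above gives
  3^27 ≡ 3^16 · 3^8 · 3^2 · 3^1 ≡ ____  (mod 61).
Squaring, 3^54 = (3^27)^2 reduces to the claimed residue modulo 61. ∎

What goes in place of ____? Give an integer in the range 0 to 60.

3^16 · 3^8 · 3^2 · 3^1 ≡ 58 · 34 · 9 · 3 = 53244.
53244 mod 61 = 52, so 3^27 ≡ 52 (mod 61).

52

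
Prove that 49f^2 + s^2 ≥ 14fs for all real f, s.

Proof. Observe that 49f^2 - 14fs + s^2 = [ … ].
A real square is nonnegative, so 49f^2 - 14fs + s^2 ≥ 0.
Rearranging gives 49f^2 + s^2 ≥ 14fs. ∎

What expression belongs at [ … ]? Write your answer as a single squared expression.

(7f - s)^2

The leading and trailing coefficients are 7^2 and 1^2, and 14 = 2·7·1, so the trinomial is (7f - s)^2.
Hence 49f^2 - 14fs + s^2 ≥ 0.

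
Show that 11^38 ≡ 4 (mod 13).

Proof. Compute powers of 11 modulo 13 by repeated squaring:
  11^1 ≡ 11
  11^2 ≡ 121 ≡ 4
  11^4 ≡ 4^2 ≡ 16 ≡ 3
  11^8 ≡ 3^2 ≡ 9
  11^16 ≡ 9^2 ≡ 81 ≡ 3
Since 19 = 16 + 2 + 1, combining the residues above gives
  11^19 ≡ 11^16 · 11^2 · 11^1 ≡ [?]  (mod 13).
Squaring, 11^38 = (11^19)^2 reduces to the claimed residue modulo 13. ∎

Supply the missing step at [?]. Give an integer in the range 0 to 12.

Multiply the listed residues: 3 · 4 · 11 = 12 → 132.
Reducing modulo 13: 132 = 10·13 + 2, so 11^19 ≡ 2.

2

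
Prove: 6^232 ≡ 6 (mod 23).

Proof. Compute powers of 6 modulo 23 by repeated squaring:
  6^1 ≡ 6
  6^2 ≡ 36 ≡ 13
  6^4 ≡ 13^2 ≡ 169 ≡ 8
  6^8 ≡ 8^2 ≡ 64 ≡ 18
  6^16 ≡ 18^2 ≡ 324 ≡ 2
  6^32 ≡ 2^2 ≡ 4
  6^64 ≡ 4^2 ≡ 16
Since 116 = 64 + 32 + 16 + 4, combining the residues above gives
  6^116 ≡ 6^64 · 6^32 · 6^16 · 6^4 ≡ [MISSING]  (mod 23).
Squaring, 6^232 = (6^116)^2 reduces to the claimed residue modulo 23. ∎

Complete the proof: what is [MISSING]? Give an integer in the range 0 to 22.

Multiply the listed residues: 16 · 4 · 2 · 8 = 64 → 128 → 1024.
Reducing modulo 23: 1024 = 44·23 + 12, so 6^116 ≡ 12.

12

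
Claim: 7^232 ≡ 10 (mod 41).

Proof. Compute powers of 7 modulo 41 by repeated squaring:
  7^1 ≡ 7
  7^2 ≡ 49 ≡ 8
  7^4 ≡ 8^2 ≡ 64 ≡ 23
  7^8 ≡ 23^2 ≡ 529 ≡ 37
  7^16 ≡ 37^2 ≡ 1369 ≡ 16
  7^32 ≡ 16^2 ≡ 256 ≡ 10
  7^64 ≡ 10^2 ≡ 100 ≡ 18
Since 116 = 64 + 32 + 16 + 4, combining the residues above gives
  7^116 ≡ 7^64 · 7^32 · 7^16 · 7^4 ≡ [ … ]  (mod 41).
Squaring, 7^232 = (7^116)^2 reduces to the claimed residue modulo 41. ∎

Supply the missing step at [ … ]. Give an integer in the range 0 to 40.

25

Multiply the listed residues: 18 · 10 · 16 · 23 = 180 → 2880 → 66240.
Reducing modulo 41: 66240 = 1615·41 + 25, so 7^116 ≡ 25.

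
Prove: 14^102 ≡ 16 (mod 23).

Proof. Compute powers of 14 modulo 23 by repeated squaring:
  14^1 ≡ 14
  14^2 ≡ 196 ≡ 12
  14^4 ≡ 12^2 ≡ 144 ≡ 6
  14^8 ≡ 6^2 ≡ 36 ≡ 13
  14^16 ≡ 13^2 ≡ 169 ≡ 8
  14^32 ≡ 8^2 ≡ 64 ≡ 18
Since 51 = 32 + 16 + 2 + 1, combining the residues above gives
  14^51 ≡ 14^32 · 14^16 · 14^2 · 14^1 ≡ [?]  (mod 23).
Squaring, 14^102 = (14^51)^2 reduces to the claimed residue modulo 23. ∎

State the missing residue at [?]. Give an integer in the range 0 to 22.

Multiply the listed residues: 18 · 8 · 12 · 14 = 144 → 1728 → 24192.
Reducing modulo 23: 24192 = 1051·23 + 19, so 14^51 ≡ 19.

19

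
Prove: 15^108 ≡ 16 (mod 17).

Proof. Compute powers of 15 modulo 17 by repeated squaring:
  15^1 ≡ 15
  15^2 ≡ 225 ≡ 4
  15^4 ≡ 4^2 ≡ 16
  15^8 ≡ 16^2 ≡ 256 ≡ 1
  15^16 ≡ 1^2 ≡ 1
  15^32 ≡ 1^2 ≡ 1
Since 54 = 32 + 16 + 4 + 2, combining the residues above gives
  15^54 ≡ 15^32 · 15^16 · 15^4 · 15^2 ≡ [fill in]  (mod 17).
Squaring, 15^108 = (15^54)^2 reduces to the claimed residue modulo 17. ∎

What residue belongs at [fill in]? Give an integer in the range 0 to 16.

13

Multiply the listed residues: 1 · 1 · 16 · 4 = 1 → 16 → 64.
Reducing modulo 17: 64 = 3·17 + 13, so 15^54 ≡ 13.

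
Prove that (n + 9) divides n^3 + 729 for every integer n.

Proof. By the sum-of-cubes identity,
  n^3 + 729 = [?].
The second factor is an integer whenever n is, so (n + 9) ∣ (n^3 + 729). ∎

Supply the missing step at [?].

(n + 9)(n^2 - 9n + 81)

a^3 + b^3 = (a + b)(a^2 - ab + b^2). With a = n, b = 9:
n^3 + 729 = (n + 9)(n^2 - 9n + 81).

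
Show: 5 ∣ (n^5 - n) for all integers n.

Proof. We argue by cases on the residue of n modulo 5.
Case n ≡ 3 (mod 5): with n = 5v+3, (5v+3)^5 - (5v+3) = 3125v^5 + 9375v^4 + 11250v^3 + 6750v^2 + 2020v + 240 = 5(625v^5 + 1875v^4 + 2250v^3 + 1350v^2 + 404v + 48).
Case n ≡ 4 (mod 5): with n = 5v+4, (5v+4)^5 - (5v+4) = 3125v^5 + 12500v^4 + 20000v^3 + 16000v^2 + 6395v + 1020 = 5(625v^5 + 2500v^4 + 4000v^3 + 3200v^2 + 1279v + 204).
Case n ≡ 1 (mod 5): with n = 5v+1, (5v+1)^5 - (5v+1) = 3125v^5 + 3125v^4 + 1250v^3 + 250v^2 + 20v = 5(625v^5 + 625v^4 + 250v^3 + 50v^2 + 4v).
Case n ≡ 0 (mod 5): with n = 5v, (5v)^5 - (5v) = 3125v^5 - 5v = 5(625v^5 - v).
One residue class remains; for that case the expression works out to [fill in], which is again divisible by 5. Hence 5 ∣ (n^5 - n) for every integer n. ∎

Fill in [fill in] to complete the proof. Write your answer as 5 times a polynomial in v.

Only n ≡ 2 (mod 5) is unaccounted for. Put n = 5v+2:
(5v+2)^5 - (5v+2) expands to 3125v^5 + 6250v^4 + 5000v^3 + 2000v^2 + 395v + 30,
and factoring out 5 leaves 5(625v^5 + 1250v^4 + 1000v^3 + 400v^2 + 79v + 6).

5(625v^5 + 1250v^4 + 1000v^3 + 400v^2 + 79v + 6)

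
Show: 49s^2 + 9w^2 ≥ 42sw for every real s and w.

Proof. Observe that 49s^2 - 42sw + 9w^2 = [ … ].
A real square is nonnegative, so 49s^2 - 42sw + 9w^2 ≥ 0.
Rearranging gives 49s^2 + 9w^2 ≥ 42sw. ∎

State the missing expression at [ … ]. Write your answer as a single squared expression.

The leading and trailing coefficients are 7^2 and 3^2, and 42 = 2·7·3, so the trinomial is (7s - 3w)^2.
Hence 49s^2 - 42sw + 9w^2 ≥ 0.

(7s - 3w)^2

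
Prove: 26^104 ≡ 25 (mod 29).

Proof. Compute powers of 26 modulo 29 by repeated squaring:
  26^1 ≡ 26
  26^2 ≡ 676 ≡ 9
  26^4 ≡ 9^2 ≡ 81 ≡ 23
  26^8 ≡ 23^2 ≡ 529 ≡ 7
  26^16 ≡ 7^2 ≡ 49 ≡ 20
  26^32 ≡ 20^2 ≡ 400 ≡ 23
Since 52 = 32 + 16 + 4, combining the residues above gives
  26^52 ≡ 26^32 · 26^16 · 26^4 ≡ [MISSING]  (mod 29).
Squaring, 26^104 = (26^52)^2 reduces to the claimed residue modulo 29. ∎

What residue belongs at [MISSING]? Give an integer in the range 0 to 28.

24

26^32 · 26^16 · 26^4 ≡ 23 · 20 · 23 = 10580.
10580 mod 29 = 24, so 26^52 ≡ 24 (mod 29).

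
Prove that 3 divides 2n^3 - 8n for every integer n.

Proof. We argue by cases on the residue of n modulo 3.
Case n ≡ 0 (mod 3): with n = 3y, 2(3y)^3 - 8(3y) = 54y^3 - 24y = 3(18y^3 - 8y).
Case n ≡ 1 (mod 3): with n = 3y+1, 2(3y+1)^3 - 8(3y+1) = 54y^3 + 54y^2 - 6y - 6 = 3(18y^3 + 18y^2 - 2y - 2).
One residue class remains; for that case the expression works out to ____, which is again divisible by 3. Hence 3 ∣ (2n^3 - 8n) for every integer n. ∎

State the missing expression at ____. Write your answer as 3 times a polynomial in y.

3(18y^3 + 36y^2 + 16y)

Only n ≡ 2 (mod 3) is unaccounted for. Put n = 3y+2:
2(3y+2)^3 - 8(3y+2) expands to 54y^3 + 108y^2 + 48y,
and factoring out 3 leaves 3(18y^3 + 36y^2 + 16y).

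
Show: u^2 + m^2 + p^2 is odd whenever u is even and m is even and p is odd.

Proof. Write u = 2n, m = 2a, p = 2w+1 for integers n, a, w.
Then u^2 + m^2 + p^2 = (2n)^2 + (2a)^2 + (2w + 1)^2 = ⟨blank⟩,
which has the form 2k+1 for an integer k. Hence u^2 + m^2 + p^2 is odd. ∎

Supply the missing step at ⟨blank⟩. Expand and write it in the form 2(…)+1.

2(2a^2 + 2n^2 + 2w^2 + 2w) + 1

Expanding: (2n)^2 + (2a)^2 + (2w + 1)^2 = 4a^2 + 4n^2 + 4w^2 + 4w + 1.
Every term except the constant is even, so this is 2(2a^2 + 2n^2 + 2w^2 + 2w) + 1,
and 2a^2 + 2n^2 + 2w^2 + 2w ∈ ℤ gives the required form.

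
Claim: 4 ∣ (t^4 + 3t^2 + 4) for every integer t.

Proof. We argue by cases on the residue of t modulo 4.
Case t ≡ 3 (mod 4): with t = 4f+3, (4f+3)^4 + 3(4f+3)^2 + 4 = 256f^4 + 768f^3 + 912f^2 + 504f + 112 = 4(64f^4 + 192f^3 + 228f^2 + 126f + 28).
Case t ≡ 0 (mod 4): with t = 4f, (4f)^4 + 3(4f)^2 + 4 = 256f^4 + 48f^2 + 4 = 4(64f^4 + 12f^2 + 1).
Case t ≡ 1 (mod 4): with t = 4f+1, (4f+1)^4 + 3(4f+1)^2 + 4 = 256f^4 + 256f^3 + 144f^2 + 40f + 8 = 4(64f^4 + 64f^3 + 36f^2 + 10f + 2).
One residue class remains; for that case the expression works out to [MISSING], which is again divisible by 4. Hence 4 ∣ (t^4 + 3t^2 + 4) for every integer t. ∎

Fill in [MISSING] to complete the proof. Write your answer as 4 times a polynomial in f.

4(64f^4 + 128f^3 + 108f^2 + 44f + 8)

The residues treated are {3, 0, 1}, so the missing case is t ≡ 2 (mod 4); write t = 4f+2.
Then (4f+2)^4 + 3(4f+2)^2 + 4 = 256f^4 + 512f^3 + 432f^2 + 176f + 32 = 4(64f^4 + 128f^3 + 108f^2 + 44f + 8).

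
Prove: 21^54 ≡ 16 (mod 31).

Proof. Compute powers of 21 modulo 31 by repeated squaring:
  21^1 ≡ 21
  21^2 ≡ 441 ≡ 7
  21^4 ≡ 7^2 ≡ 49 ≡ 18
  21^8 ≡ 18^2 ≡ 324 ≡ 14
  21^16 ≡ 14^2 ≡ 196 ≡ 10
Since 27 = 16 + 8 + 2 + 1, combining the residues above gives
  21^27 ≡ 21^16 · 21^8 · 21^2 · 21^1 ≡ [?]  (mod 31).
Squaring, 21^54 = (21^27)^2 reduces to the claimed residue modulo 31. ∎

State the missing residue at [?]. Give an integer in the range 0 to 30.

Multiply the listed residues: 10 · 14 · 7 · 21 = 140 → 980 → 20580.
Reducing modulo 31: 20580 = 663·31 + 27, so 21^27 ≡ 27.

27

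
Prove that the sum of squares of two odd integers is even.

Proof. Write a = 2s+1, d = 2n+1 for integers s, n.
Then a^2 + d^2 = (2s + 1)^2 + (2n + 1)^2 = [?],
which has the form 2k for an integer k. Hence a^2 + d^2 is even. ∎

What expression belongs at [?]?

Expanding: (2s + 1)^2 + (2n + 1)^2 = 4n^2 + 4n + 4s^2 + 4s + 2.
Every term is even; pulling out the factor of 2 gives 2(2n^2 + 2n + 2s^2 + 2s + 1).

2(2n^2 + 2n + 2s^2 + 2s + 1)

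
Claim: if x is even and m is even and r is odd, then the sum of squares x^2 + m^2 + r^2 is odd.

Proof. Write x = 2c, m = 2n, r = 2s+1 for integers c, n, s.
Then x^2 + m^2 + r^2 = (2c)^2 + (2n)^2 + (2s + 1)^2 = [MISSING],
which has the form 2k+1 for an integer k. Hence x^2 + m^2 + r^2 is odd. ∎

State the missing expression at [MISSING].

Expanding: (2c)^2 + (2n)^2 + (2s + 1)^2 = 4c^2 + 4n^2 + 4s^2 + 4s + 1.
Every term except the constant is even, so this is 2(2c^2 + 2n^2 + 2s^2 + 2s) + 1,
and 2c^2 + 2n^2 + 2s^2 + 2s ∈ ℤ gives the required form.

2(2c^2 + 2n^2 + 2s^2 + 2s) + 1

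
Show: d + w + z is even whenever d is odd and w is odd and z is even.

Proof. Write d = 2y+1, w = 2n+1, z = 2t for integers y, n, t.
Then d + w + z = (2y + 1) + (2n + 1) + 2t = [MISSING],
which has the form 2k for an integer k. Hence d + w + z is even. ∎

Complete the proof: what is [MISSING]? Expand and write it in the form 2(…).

2(n + t + y + 1)

(2y + 1) + (2n + 1) + 2t = 2n + 2t + 2y + 2
= 2(n + t + y + 1).
Since n + t + y + 1 is an integer, the sum is of the form 2k for an integer k.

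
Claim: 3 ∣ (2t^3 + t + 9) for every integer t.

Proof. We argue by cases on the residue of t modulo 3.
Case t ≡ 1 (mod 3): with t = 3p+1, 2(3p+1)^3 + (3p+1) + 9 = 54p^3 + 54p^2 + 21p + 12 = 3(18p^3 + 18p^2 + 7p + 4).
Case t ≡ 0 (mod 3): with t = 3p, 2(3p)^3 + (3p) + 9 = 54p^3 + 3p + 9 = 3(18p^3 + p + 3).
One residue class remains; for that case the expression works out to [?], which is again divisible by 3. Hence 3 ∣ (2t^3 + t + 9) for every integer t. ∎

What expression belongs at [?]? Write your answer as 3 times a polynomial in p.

3(18p^3 + 36p^2 + 25p + 9)

The residues treated are {1, 0}, so the missing case is t ≡ 2 (mod 3); write t = 3p+2.
Then 2(3p+2)^3 + (3p+2) + 9 = 54p^3 + 108p^2 + 75p + 27 = 3(18p^3 + 36p^2 + 25p + 9).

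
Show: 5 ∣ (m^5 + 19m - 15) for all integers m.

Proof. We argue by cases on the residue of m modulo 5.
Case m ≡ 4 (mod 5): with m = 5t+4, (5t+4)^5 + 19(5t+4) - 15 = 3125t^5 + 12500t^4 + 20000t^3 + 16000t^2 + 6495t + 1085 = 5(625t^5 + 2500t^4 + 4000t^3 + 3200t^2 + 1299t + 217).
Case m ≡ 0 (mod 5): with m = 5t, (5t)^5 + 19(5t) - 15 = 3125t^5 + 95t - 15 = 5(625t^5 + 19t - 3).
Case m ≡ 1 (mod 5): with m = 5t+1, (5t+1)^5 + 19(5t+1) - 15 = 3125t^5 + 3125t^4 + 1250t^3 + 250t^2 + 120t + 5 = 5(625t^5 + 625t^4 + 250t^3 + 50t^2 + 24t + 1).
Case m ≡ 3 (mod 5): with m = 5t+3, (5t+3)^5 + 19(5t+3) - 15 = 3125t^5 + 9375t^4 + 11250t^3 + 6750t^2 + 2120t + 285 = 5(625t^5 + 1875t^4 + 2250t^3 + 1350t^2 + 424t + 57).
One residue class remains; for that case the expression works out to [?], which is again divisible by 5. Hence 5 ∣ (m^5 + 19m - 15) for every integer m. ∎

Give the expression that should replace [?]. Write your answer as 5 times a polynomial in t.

5(625t^5 + 1250t^4 + 1000t^3 + 400t^2 + 99t + 11)

The residues treated are {4, 0, 1, 3}, so the missing case is m ≡ 2 (mod 5); write m = 5t+2.
Then (5t+2)^5 + 19(5t+2) - 15 = 3125t^5 + 6250t^4 + 5000t^3 + 2000t^2 + 495t + 55 = 5(625t^5 + 1250t^4 + 1000t^3 + 400t^2 + 99t + 11).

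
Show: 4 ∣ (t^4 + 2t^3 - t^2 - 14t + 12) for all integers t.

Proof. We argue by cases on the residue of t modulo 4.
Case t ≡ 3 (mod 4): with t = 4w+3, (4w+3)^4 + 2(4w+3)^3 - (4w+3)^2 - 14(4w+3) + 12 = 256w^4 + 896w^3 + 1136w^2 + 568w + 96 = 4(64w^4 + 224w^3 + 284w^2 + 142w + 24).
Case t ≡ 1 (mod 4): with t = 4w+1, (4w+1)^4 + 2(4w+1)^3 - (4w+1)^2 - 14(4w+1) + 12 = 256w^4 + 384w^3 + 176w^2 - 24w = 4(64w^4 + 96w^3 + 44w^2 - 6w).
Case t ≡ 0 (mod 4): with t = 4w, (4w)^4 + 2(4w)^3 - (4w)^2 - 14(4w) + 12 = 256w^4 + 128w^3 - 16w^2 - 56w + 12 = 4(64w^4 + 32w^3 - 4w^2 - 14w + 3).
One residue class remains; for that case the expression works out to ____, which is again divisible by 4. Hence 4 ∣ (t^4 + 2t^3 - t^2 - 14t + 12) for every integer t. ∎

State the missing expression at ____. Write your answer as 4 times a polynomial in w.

Only t ≡ 2 (mod 4) is unaccounted for. Put t = 4w+2:
(4w+2)^4 + 2(4w+2)^3 - (4w+2)^2 - 14(4w+2) + 12 expands to 256w^4 + 640w^3 + 560w^2 + 152w + 12,
and factoring out 4 leaves 4(64w^4 + 160w^3 + 140w^2 + 38w + 3).

4(64w^4 + 160w^3 + 140w^2 + 38w + 3)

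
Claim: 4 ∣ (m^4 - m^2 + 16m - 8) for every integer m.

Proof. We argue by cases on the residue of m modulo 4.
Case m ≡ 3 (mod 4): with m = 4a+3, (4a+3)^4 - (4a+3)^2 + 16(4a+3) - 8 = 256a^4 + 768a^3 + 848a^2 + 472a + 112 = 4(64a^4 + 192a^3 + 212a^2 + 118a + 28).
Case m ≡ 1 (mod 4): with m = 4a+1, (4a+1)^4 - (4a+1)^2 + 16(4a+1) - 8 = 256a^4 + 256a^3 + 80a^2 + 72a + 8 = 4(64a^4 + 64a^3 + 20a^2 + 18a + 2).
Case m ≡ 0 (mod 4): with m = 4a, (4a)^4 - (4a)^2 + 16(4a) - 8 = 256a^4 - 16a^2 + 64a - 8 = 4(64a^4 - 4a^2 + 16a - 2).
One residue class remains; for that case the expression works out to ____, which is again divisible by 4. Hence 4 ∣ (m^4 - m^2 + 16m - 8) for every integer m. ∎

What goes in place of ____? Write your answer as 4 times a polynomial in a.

Only m ≡ 2 (mod 4) is unaccounted for. Put m = 4a+2:
(4a+2)^4 - (4a+2)^2 + 16(4a+2) - 8 expands to 256a^4 + 512a^3 + 368a^2 + 176a + 36,
and factoring out 4 leaves 4(64a^4 + 128a^3 + 92a^2 + 44a + 9).

4(64a^4 + 128a^3 + 92a^2 + 44a + 9)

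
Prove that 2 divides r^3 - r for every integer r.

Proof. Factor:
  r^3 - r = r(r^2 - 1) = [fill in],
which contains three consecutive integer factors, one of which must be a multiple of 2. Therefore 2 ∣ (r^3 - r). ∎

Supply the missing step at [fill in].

(r - 1)r(r + 1)

r(r^2 - 1) = r(r - 1)(r + 1) = (r - 1)r(r + 1).
These three factors are consecutive integers, so their product is divisible by 2.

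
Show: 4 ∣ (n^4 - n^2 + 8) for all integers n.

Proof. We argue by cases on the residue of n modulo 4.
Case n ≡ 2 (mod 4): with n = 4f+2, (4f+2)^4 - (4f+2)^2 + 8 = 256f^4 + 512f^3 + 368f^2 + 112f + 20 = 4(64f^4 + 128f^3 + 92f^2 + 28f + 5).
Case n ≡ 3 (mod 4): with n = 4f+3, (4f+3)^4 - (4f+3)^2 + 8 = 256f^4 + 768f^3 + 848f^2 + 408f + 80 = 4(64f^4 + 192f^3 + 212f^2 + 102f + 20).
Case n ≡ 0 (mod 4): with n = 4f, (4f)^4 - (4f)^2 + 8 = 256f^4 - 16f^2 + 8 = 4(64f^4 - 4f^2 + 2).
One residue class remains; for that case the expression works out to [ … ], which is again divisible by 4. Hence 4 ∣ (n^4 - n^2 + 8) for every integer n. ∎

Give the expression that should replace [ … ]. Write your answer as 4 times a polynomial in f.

Only n ≡ 1 (mod 4) is unaccounted for. Put n = 4f+1:
(4f+1)^4 - (4f+1)^2 + 8 expands to 256f^4 + 256f^3 + 80f^2 + 8f + 8,
and factoring out 4 leaves 4(64f^4 + 64f^3 + 20f^2 + 2f + 2).

4(64f^4 + 64f^3 + 20f^2 + 2f + 2)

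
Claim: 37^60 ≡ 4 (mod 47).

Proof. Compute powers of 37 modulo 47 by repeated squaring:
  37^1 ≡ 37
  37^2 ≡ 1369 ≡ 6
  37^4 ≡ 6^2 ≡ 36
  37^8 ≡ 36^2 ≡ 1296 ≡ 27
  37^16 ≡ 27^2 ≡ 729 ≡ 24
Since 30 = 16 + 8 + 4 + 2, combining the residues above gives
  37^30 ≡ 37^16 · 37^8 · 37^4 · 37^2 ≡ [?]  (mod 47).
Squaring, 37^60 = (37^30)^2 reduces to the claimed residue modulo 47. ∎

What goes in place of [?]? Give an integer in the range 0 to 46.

2

Multiply the listed residues: 24 · 27 · 36 · 6 = 648 → 23328 → 139968.
Reducing modulo 47: 139968 = 2978·47 + 2, so 37^30 ≡ 2.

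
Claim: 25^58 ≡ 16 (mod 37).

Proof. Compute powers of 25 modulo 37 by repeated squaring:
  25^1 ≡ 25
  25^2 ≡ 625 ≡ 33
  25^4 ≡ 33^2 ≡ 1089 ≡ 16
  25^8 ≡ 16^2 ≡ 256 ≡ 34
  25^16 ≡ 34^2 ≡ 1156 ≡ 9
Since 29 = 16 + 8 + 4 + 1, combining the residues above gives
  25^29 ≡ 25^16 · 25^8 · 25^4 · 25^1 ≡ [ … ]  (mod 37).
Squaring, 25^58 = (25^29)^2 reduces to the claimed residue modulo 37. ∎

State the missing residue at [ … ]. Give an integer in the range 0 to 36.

Multiply the listed residues: 9 · 34 · 16 · 25 = 306 → 4896 → 122400.
Reducing modulo 37: 122400 = 3308·37 + 4, so 25^29 ≡ 4.

4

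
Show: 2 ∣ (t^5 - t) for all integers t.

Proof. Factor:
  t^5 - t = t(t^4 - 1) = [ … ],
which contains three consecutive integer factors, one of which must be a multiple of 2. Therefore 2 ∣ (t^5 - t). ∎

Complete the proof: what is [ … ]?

t^4 - 1 = (t^2 - 1)(t^2 + 1), and t^2 - 1 = (t-1)(t+1).
So t(t^4 - 1) = (t - 1)t(t + 1)(t^2 + 1).

(t - 1)t(t + 1)(t^2 + 1)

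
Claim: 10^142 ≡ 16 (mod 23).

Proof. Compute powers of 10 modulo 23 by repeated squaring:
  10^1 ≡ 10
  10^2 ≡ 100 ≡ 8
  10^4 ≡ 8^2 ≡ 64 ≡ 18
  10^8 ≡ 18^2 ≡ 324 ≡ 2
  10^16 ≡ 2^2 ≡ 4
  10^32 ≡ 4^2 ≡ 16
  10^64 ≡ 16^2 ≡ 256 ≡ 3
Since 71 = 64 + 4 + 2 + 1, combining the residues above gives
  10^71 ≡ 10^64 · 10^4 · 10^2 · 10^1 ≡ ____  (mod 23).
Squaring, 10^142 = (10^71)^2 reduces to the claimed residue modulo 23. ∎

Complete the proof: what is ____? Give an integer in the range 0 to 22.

19

Multiply the listed residues: 3 · 18 · 8 · 10 = 54 → 432 → 4320.
Reducing modulo 23: 4320 = 187·23 + 19, so 10^71 ≡ 19.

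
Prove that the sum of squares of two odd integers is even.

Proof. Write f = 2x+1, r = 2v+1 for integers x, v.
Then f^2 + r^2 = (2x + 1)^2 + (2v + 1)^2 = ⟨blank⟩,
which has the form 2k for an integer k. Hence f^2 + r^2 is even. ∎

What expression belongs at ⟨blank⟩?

2(2v^2 + 2v + 2x^2 + 2x + 1)

Expanding: (2x + 1)^2 + (2v + 1)^2 = 4v^2 + 4v + 4x^2 + 4x + 2.
Every term is even; pulling out the factor of 2 gives 2(2v^2 + 2v + 2x^2 + 2x + 1).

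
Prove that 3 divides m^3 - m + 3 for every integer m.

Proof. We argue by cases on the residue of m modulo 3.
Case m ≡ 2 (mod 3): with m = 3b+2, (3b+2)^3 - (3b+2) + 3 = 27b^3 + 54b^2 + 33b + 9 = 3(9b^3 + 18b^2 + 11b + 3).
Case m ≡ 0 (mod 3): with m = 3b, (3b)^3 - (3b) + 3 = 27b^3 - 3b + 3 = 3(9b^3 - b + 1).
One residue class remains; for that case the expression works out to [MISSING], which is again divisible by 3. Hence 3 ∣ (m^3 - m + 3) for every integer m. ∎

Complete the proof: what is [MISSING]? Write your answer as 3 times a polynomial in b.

3(9b^3 + 9b^2 + 2b + 1)

The residues treated are {2, 0}, so the missing case is m ≡ 1 (mod 3); write m = 3b+1.
Then (3b+1)^3 - (3b+1) + 3 = 27b^3 + 27b^2 + 6b + 3 = 3(9b^3 + 9b^2 + 2b + 1).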